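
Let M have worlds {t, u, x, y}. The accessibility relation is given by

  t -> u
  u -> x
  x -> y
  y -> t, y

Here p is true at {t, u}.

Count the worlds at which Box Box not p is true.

2

t: successors {u}; Box not p there: u:T. ✓
u: successors {x}; Box not p there: x:T. ✓
x: successors {y}; Box not p there: y:F. ✗
y: successors {t, y}; Box not p there: t:F, y:F. ✗
Satisfying worlds: {t, u}.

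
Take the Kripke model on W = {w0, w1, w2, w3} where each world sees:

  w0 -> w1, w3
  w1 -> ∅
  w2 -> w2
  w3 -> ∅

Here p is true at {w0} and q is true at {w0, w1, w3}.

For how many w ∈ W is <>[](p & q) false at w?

3

w0: successors {w1, w3}; [](p & q) there: w1:T, w3:T. ✓
w1: no successors, so <>[](p & q) fails. ✗
w2: successors {w2}; [](p & q) there: w2:F. ✗
w3: no successors, so <>[](p & q) fails. ✗
Satisfying worlds: {w0}.
So <>[](p & q) fails at the other 3 worlds.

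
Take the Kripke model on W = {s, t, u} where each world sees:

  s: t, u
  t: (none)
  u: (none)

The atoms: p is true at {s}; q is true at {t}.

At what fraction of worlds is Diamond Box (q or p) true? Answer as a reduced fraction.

s: successors {t, u}; Box (q or p) there: t:T, u:T. ✓
t: no successors, so Diamond Box (q or p) fails. ✗
u: no successors, so Diamond Box (q or p) fails. ✗
That's 1 of 3 worlds, so 1/3.

1/3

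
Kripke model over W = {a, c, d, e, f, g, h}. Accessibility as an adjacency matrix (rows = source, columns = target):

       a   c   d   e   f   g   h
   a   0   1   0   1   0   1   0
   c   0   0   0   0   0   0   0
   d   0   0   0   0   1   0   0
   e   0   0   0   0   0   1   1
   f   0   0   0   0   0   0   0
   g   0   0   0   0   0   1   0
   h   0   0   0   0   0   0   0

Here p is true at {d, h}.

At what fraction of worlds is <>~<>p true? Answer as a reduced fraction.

a: successors {c, e, g}; ~<>p there: c:T, e:F, g:T. ✓
c: no successors, so <>~<>p fails. ✗
d: successors {f}; ~<>p there: f:T. ✓
e: successors {g, h}; ~<>p there: g:T, h:T. ✓
f: no successors, so <>~<>p fails. ✗
g: successors {g}; ~<>p there: g:T. ✓
h: no successors, so <>~<>p fails. ✗
That's 4 of 7 worlds, so 4/7.

4/7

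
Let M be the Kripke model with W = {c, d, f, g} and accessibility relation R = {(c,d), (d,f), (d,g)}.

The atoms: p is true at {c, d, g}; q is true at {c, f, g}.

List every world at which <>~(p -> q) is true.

{c}

c: successors {d}; ~(p -> q) there: d:T. ✓
d: successors {f, g}; ~(p -> q) there: f:F, g:F. ✗
f: no successors, so <>~(p -> q) fails. ✗
g: no successors, so <>~(p -> q) fails. ✗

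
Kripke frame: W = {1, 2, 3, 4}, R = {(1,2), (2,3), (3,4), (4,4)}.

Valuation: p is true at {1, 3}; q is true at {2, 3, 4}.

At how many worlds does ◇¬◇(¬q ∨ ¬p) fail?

3

1: successors {2}; ¬◇(¬q ∨ ¬p) there: 2:T. ✓
2: successors {3}; ¬◇(¬q ∨ ¬p) there: 3:F. ✗
3: successors {4}; ¬◇(¬q ∨ ¬p) there: 4:F. ✗
4: successors {4}; ¬◇(¬q ∨ ¬p) there: 4:F. ✗
Satisfying worlds: {1}.
So ◇¬◇(¬q ∨ ¬p) fails at the other 3 worlds.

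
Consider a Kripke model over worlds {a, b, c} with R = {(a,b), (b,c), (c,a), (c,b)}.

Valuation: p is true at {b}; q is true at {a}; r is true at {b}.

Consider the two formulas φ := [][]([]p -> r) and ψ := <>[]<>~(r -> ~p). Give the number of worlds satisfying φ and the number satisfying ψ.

2 and 2

For [][]([]p -> r):
a: successors {b}; []([]p -> r) there: b:T. ✓
b: successors {c}; []([]p -> r) there: c:F. ✗
c: successors {a, b}; []([]p -> r) there: a:T, b:T. ✓
— 2 worlds.
For <>[]<>~(r -> ~p):
a: successors {b}; []<>~(r -> ~p) there: b:T. ✓
b: successors {c}; []<>~(r -> ~p) there: c:F. ✗
c: successors {a, b}; []<>~(r -> ~p) there: a:F, b:T. ✓
— 2 worlds.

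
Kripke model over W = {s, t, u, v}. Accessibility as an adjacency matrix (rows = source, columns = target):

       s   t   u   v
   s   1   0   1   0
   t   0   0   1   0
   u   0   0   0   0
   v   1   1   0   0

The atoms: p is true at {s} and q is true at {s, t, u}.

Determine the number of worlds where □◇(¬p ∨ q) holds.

2

s: successors {s, u}; ◇(¬p ∨ q) there: s:T, u:F. ✗
t: successors {u}; ◇(¬p ∨ q) there: u:F. ✗
u: no successors, so □◇(¬p ∨ q) holds vacuously. ✓
v: successors {s, t}; ◇(¬p ∨ q) there: s:T, t:T. ✓
Satisfying worlds: {u, v}.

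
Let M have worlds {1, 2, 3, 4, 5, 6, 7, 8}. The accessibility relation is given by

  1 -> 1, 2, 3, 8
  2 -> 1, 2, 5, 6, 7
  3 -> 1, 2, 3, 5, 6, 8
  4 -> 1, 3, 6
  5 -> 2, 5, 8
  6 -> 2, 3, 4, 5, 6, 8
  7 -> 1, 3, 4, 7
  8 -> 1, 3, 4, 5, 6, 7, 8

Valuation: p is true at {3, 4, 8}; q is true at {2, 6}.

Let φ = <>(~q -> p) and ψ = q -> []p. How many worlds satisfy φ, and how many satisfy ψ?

For <>(~q -> p):
1: successors {1, 2, 3, 8}; ~q -> p there: 1:F, 2:T, 3:T, 8:T. ✓
2: successors {1, 2, 5, 6, 7}; ~q -> p there: 1:F, 2:T, 5:F, 6:T, 7:F. ✓
3: successors {1, 2, 3, 5, 6, 8}; ~q -> p there: 1:F, 2:T, 3:T, 5:F, 6:T, 8:T. ✓
4: successors {1, 3, 6}; ~q -> p there: 1:F, 3:T, 6:T. ✓
5: successors {2, 5, 8}; ~q -> p there: 2:T, 5:F, 8:T. ✓
6: successors {2, 3, 4, 5, 6, 8}; ~q -> p there: 2:T, 3:T, 4:T, 5:F, 6:T, 8:T. ✓
7: successors {1, 3, 4, 7}; ~q -> p there: 1:F, 3:T, 4:T, 7:F. ✓
8: successors {1, 3, 4, 5, 6, 7, 8}; ~q -> p there: 1:F, 3:T, 4:T, 5:F, 6:T, 7:F, 8:T. ✓
— 8 worlds.
For q -> []p:
1: q is F, []p is F. ✓
2: q is T, []p is F. ✗
3: q is F, []p is F. ✓
4: q is F, []p is F. ✓
5: q is F, []p is F. ✓
6: q is T, []p is F. ✗
7: q is F, []p is F. ✓
8: q is F, []p is F. ✓
— 6 worlds.

8 and 6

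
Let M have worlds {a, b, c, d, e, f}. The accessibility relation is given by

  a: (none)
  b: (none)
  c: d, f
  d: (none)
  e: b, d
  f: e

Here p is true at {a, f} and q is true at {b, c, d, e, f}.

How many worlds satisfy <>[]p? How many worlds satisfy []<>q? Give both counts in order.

2 and 4

For <>[]p:
a: no successors, so <>[]p fails. ✗
b: no successors, so <>[]p fails. ✗
c: successors {d, f}; []p there: d:T, f:F. ✓
d: no successors, so <>[]p fails. ✗
e: successors {b, d}; []p there: b:T, d:T. ✓
f: successors {e}; []p there: e:F. ✗
— 2 worlds.
For []<>q:
a: no successors, so []<>q holds vacuously. ✓
b: no successors, so []<>q holds vacuously. ✓
c: successors {d, f}; <>q there: d:F, f:T. ✗
d: no successors, so []<>q holds vacuously. ✓
e: successors {b, d}; <>q there: b:F, d:F. ✗
f: successors {e}; <>q there: e:T. ✓
— 4 worlds.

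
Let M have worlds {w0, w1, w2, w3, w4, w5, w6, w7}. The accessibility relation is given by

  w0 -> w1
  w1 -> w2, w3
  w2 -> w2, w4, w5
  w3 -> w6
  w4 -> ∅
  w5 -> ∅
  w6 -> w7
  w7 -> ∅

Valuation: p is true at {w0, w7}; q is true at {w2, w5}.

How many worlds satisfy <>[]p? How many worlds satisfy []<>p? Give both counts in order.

3 and 4

For <>[]p:
w0: successors {w1}; []p there: w1:F. ✗
w1: successors {w2, w3}; []p there: w2:F, w3:F. ✗
w2: successors {w2, w4, w5}; []p there: w2:F, w4:T, w5:T. ✓
w3: successors {w6}; []p there: w6:T. ✓
w4: no successors, so <>[]p fails. ✗
w5: no successors, so <>[]p fails. ✗
w6: successors {w7}; []p there: w7:T. ✓
w7: no successors, so <>[]p fails. ✗
— 3 worlds.
For []<>p:
w0: successors {w1}; <>p there: w1:F. ✗
w1: successors {w2, w3}; <>p there: w2:F, w3:F. ✗
w2: successors {w2, w4, w5}; <>p there: w2:F, w4:F, w5:F. ✗
w3: successors {w6}; <>p there: w6:T. ✓
w4: no successors, so []<>p holds vacuously. ✓
w5: no successors, so []<>p holds vacuously. ✓
w6: successors {w7}; <>p there: w7:F. ✗
w7: no successors, so []<>p holds vacuously. ✓
— 4 worlds.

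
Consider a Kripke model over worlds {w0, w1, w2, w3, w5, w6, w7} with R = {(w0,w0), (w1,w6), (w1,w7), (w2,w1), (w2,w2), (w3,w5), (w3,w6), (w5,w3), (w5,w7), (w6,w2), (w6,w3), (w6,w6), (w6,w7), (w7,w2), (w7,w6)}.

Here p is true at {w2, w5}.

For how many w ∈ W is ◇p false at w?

w0: successors {w0}; p there: w0:F. ✗
w1: successors {w6, w7}; p there: w6:F, w7:F. ✗
w2: successors {w1, w2}; p there: w1:F, w2:T. ✓
w3: successors {w5, w6}; p there: w5:T, w6:F. ✓
w5: successors {w3, w7}; p there: w3:F, w7:F. ✗
w6: successors {w2, w3, w6, w7}; p there: w2:T, w3:F, w6:F, w7:F. ✓
w7: successors {w2, w6}; p there: w2:T, w6:F. ✓
Satisfying worlds: {w2, w3, w6, w7}.
So ◇p fails at the other 3 worlds.

3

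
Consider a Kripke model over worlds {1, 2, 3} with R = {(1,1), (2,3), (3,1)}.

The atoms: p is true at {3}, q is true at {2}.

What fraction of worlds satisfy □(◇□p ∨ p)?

1/3

1: successors {1}; ◇□p ∨ p there: 1:F. ✗
2: successors {3}; ◇□p ∨ p there: 3:T. ✓
3: successors {1}; ◇□p ∨ p there: 1:F. ✗
That's 1 of 3 worlds, so 1/3.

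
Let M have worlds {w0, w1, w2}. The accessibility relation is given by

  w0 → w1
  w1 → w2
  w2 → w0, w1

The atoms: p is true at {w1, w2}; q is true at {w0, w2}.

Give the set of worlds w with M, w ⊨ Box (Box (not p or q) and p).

{w0}

w0: successors {w1}; Box (not p or q) and p there: w1:T. ✓
w1: successors {w2}; Box (not p or q) and p there: w2:F. ✗
w2: successors {w0, w1}; Box (not p or q) and p there: w0:F, w1:T. ✗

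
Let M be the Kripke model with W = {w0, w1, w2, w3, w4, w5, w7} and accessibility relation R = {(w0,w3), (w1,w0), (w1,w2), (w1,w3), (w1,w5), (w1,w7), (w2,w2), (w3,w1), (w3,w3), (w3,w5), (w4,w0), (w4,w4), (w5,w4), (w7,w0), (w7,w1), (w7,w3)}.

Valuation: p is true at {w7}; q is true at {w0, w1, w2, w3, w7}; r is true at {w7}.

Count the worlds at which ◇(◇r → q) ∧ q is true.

w0: ◇(◇r → q) is T, q is T. ✓
w1: ◇(◇r → q) is T, q is T. ✓
w2: ◇(◇r → q) is T, q is T. ✓
w3: ◇(◇r → q) is T, q is T. ✓
w4: ◇(◇r → q) is T, q is F. ✗
w5: ◇(◇r → q) is T, q is F. ✗
w7: ◇(◇r → q) is T, q is T. ✓
Satisfying worlds: {w0, w1, w2, w3, w7}.

5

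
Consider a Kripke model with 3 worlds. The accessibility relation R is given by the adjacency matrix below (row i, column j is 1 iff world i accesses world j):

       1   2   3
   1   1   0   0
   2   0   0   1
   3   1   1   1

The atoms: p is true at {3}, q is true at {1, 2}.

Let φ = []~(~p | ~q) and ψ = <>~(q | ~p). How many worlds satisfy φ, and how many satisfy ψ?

0 and 2

For []~(~p | ~q):
1: successors {1}; ~(~p | ~q) there: 1:F. ✗
2: successors {3}; ~(~p | ~q) there: 3:F. ✗
3: successors {1, 2, 3}; ~(~p | ~q) there: 1:F, 2:F, 3:F. ✗
— 0 worlds.
For <>~(q | ~p):
1: successors {1}; ~(q | ~p) there: 1:F. ✗
2: successors {3}; ~(q | ~p) there: 3:T. ✓
3: successors {1, 2, 3}; ~(q | ~p) there: 1:F, 2:F, 3:T. ✓
— 2 worlds.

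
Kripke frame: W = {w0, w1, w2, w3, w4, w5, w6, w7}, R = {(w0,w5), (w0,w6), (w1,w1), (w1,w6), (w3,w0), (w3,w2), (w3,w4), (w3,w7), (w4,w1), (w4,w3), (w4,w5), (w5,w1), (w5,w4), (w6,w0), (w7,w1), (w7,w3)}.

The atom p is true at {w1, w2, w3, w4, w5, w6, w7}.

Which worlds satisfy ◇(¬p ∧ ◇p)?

{w3, w6}

w0: successors {w5, w6}; ¬p ∧ ◇p there: w5:F, w6:F. ✗
w1: successors {w1, w6}; ¬p ∧ ◇p there: w1:F, w6:F. ✗
w2: no successors, so ◇(¬p ∧ ◇p) fails. ✗
w3: successors {w0, w2, w4, w7}; ¬p ∧ ◇p there: w0:T, w2:F, w4:F, w7:F. ✓
w4: successors {w1, w3, w5}; ¬p ∧ ◇p there: w1:F, w3:F, w5:F. ✗
w5: successors {w1, w4}; ¬p ∧ ◇p there: w1:F, w4:F. ✗
w6: successors {w0}; ¬p ∧ ◇p there: w0:T. ✓
w7: successors {w1, w3}; ¬p ∧ ◇p there: w1:F, w3:F. ✗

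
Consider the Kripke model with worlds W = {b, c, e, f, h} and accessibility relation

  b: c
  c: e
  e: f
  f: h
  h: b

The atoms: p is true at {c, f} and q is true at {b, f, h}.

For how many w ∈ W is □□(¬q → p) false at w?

b: successors {c}; □(¬q → p) there: c:F. ✗
c: successors {e}; □(¬q → p) there: e:T. ✓
e: successors {f}; □(¬q → p) there: f:T. ✓
f: successors {h}; □(¬q → p) there: h:T. ✓
h: successors {b}; □(¬q → p) there: b:T. ✓
Satisfying worlds: {c, e, f, h}.
So □□(¬q → p) fails at the other 1 world.

1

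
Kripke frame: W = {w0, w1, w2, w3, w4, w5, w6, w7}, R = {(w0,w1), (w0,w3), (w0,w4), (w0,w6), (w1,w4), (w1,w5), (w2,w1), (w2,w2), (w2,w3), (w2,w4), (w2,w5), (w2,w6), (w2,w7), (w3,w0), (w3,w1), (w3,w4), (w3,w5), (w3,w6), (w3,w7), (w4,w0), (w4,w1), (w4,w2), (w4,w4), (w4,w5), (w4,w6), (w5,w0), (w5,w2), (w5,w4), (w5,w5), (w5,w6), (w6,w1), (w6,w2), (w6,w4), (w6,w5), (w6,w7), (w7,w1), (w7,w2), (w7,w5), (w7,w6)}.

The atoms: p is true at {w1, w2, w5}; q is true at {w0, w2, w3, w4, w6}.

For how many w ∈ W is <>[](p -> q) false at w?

8

w0: successors {w1, w3, w4, w6}; [](p -> q) there: w1:F, w3:F, w4:F, w6:F. ✗
w1: successors {w4, w5}; [](p -> q) there: w4:F, w5:F. ✗
w2: successors {w1, w2, w3, w4, w5, w6, w7}; [](p -> q) there: w1:F, w2:F, w3:F, w4:F, w5:F, w6:F, w7:F. ✗
w3: successors {w0, w1, w4, w5, w6, w7}; [](p -> q) there: w0:F, w1:F, w4:F, w5:F, w6:F, w7:F. ✗
w4: successors {w0, w1, w2, w4, w5, w6}; [](p -> q) there: w0:F, w1:F, w2:F, w4:F, w5:F, w6:F. ✗
w5: successors {w0, w2, w4, w5, w6}; [](p -> q) there: w0:F, w2:F, w4:F, w5:F, w6:F. ✗
w6: successors {w1, w2, w4, w5, w7}; [](p -> q) there: w1:F, w2:F, w4:F, w5:F, w7:F. ✗
w7: successors {w1, w2, w5, w6}; [](p -> q) there: w1:F, w2:F, w5:F, w6:F. ✗
Satisfying worlds: ∅.
So <>[](p -> q) fails at the other 8 worlds.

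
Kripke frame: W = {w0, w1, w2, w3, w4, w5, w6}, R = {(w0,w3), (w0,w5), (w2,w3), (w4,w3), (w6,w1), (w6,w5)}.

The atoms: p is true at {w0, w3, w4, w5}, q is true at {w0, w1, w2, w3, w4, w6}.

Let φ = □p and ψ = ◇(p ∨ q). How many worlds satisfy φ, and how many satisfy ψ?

6 and 4

For □p:
w0: successors {w3, w5}; p there: w3:T, w5:T. ✓
w1: no successors, so □p holds vacuously. ✓
w2: successors {w3}; p there: w3:T. ✓
w3: no successors, so □p holds vacuously. ✓
w4: successors {w3}; p there: w3:T. ✓
w5: no successors, so □p holds vacuously. ✓
w6: successors {w1, w5}; p there: w1:F, w5:T. ✗
— 6 worlds.
For ◇(p ∨ q):
w0: successors {w3, w5}; p ∨ q there: w3:T, w5:T. ✓
w1: no successors, so ◇(p ∨ q) fails. ✗
w2: successors {w3}; p ∨ q there: w3:T. ✓
w3: no successors, so ◇(p ∨ q) fails. ✗
w4: successors {w3}; p ∨ q there: w3:T. ✓
w5: no successors, so ◇(p ∨ q) fails. ✗
w6: successors {w1, w5}; p ∨ q there: w1:T, w5:T. ✓
— 4 worlds.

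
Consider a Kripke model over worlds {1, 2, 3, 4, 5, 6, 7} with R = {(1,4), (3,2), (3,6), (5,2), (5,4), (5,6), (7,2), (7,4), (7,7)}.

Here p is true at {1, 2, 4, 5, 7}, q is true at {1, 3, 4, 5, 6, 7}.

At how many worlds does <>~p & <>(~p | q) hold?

1: <>~p is F, <>(~p | q) is T. ✗
2: <>~p is F, <>(~p | q) is F. ✗
3: <>~p is T, <>(~p | q) is T. ✓
4: <>~p is F, <>(~p | q) is F. ✗
5: <>~p is T, <>(~p | q) is T. ✓
6: <>~p is F, <>(~p | q) is F. ✗
7: <>~p is F, <>(~p | q) is T. ✗
Satisfying worlds: {3, 5}.

2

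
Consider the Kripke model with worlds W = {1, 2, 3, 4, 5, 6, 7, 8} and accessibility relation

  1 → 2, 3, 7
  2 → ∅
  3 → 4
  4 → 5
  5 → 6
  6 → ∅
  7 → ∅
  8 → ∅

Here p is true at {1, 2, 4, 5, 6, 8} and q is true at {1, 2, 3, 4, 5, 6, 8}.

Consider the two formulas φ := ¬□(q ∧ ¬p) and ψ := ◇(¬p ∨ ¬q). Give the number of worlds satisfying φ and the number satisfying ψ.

4 and 1

For ¬□(q ∧ ¬p):
1: □(q ∧ ¬p) is F. ✓
2: □(q ∧ ¬p) is T. ✗
3: □(q ∧ ¬p) is F. ✓
4: □(q ∧ ¬p) is F. ✓
5: □(q ∧ ¬p) is F. ✓
6: □(q ∧ ¬p) is T. ✗
7: □(q ∧ ¬p) is T. ✗
8: □(q ∧ ¬p) is T. ✗
— 4 worlds.
For ◇(¬p ∨ ¬q):
1: successors {2, 3, 7}; ¬p ∨ ¬q there: 2:F, 3:T, 7:T. ✓
2: no successors, so ◇(¬p ∨ ¬q) fails. ✗
3: successors {4}; ¬p ∨ ¬q there: 4:F. ✗
4: successors {5}; ¬p ∨ ¬q there: 5:F. ✗
5: successors {6}; ¬p ∨ ¬q there: 6:F. ✗
6: no successors, so ◇(¬p ∨ ¬q) fails. ✗
7: no successors, so ◇(¬p ∨ ¬q) fails. ✗
8: no successors, so ◇(¬p ∨ ¬q) fails. ✗
— 1 world.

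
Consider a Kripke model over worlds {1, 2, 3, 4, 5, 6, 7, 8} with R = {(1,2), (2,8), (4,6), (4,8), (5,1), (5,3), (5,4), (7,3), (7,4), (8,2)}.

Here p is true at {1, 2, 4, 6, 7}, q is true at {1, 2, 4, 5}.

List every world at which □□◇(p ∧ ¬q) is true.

1: successors {2}; □◇(p ∧ ¬q) there: 2:F. ✗
2: successors {8}; □◇(p ∧ ¬q) there: 8:F. ✗
3: no successors, so □□◇(p ∧ ¬q) holds vacuously. ✓
4: successors {6, 8}; □◇(p ∧ ¬q) there: 6:T, 8:F. ✗
5: successors {1, 3, 4}; □◇(p ∧ ¬q) there: 1:F, 3:T, 4:F. ✗
6: no successors, so □□◇(p ∧ ¬q) holds vacuously. ✓
7: successors {3, 4}; □◇(p ∧ ¬q) there: 3:T, 4:F. ✗
8: successors {2}; □◇(p ∧ ¬q) there: 2:F. ✗

{3, 6}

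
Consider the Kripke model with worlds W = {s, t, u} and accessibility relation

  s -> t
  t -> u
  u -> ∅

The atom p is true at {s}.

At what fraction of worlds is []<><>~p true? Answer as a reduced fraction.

1/3

s: successors {t}; <><>~p there: t:F. ✗
t: successors {u}; <><>~p there: u:F. ✗
u: no successors, so []<><>~p holds vacuously. ✓
That's 1 of 3 worlds, so 1/3.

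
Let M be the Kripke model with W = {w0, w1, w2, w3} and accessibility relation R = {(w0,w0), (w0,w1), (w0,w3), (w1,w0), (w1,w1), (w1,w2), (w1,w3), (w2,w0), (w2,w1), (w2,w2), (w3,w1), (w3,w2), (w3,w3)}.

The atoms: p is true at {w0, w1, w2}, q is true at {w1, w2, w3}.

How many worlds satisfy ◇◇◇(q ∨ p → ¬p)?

4

w0: successors {w0, w1, w3}; ◇◇(q ∨ p → ¬p) there: w0:T, w1:T, w3:T. ✓
w1: successors {w0, w1, w2, w3}; ◇◇(q ∨ p → ¬p) there: w0:T, w1:T, w2:T, w3:T. ✓
w2: successors {w0, w1, w2}; ◇◇(q ∨ p → ¬p) there: w0:T, w1:T, w2:T. ✓
w3: successors {w1, w2, w3}; ◇◇(q ∨ p → ¬p) there: w1:T, w2:T, w3:T. ✓
Satisfying worlds: {w0, w1, w2, w3}.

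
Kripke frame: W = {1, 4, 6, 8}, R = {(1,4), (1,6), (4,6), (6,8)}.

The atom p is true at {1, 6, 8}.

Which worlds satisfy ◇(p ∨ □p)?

{1, 4, 6}

1: successors {4, 6}; p ∨ □p there: 4:T, 6:T. ✓
4: successors {6}; p ∨ □p there: 6:T. ✓
6: successors {8}; p ∨ □p there: 8:T. ✓
8: no successors, so ◇(p ∨ □p) fails. ✗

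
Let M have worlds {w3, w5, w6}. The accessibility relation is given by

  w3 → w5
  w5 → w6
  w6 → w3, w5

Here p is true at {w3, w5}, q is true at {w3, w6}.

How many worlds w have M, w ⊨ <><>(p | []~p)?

2

w3: successors {w5}; <>(p | []~p) there: w5:F. ✗
w5: successors {w6}; <>(p | []~p) there: w6:T. ✓
w6: successors {w3, w5}; <>(p | []~p) there: w3:T, w5:F. ✓
Satisfying worlds: {w5, w6}.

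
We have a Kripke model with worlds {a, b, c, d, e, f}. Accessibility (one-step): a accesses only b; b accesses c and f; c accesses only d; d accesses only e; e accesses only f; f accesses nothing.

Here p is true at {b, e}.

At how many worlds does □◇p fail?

a: successors {b}; ◇p there: b:F. ✗
b: successors {c, f}; ◇p there: c:F, f:F. ✗
c: successors {d}; ◇p there: d:T. ✓
d: successors {e}; ◇p there: e:F. ✗
e: successors {f}; ◇p there: f:F. ✗
f: no successors, so □◇p holds vacuously. ✓
Satisfying worlds: {c, f}.
So □◇p fails at the other 4 worlds.

4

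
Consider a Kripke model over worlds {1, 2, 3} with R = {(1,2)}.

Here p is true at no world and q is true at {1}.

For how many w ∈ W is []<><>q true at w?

1: successors {2}; <><>q there: 2:F. ✗
2: no successors, so []<><>q holds vacuously. ✓
3: no successors, so []<><>q holds vacuously. ✓
Satisfying worlds: {2, 3}.

2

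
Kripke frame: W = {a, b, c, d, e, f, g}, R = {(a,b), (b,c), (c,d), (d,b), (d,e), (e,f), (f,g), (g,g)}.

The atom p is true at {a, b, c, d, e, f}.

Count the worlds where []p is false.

a: successors {b}; p there: b:T. ✓
b: successors {c}; p there: c:T. ✓
c: successors {d}; p there: d:T. ✓
d: successors {b, e}; p there: b:T, e:T. ✓
e: successors {f}; p there: f:T. ✓
f: successors {g}; p there: g:F. ✗
g: successors {g}; p there: g:F. ✗
Satisfying worlds: {a, b, c, d, e}.
So []p fails at the other 2 worlds.

2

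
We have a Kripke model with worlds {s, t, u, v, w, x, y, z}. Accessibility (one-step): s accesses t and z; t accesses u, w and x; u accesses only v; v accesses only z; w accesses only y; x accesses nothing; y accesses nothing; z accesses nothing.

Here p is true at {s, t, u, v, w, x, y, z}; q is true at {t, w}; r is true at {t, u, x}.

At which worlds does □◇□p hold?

s: successors {t, z}; ◇□p there: t:T, z:F. ✗
t: successors {u, w, x}; ◇□p there: u:T, w:T, x:F. ✗
u: successors {v}; ◇□p there: v:T. ✓
v: successors {z}; ◇□p there: z:F. ✗
w: successors {y}; ◇□p there: y:F. ✗
x: no successors, so □◇□p holds vacuously. ✓
y: no successors, so □◇□p holds vacuously. ✓
z: no successors, so □◇□p holds vacuously. ✓

{u, x, y, z}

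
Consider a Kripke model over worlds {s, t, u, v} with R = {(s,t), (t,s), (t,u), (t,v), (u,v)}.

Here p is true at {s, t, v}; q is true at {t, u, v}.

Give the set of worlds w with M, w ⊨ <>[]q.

s: successors {t}; []q there: t:F. ✗
t: successors {s, u, v}; []q there: s:T, u:T, v:T. ✓
u: successors {v}; []q there: v:T. ✓
v: no successors, so <>[]q fails. ✗

{t, u}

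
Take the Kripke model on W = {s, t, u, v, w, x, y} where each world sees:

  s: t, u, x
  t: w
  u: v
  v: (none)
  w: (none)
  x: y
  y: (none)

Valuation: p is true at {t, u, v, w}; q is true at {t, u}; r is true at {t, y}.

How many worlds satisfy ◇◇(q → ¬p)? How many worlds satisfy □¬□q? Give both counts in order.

For ◇◇(q → ¬p):
s: successors {t, u, x}; ◇(q → ¬p) there: t:T, u:T, x:T. ✓
t: successors {w}; ◇(q → ¬p) there: w:F. ✗
u: successors {v}; ◇(q → ¬p) there: v:F. ✗
v: no successors, so ◇◇(q → ¬p) fails. ✗
w: no successors, so ◇◇(q → ¬p) fails. ✗
x: successors {y}; ◇(q → ¬p) there: y:F. ✗
y: no successors, so ◇◇(q → ¬p) fails. ✗
— 1 world.
For □¬□q:
s: successors {t, u, x}; ¬□q there: t:T, u:T, x:T. ✓
t: successors {w}; ¬□q there: w:F. ✗
u: successors {v}; ¬□q there: v:F. ✗
v: no successors, so □¬□q holds vacuously. ✓
w: no successors, so □¬□q holds vacuously. ✓
x: successors {y}; ¬□q there: y:F. ✗
y: no successors, so □¬□q holds vacuously. ✓
— 4 worlds.

1 and 4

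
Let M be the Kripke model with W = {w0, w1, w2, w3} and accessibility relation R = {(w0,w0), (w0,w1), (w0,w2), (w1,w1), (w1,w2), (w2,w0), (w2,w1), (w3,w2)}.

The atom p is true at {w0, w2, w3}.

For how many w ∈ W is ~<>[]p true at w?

w0: <>[]p is F. ✓
w1: <>[]p is F. ✓
w2: <>[]p is F. ✓
w3: <>[]p is F. ✓
Satisfying worlds: {w0, w1, w2, w3}.

4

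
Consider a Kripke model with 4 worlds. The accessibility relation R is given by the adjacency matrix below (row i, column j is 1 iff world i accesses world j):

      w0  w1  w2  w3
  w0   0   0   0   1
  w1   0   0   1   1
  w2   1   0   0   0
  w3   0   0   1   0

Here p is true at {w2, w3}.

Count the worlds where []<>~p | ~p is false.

1

w0: []<>~p is F, ~p is T. ✓
w1: []<>~p is F, ~p is T. ✓
w2: []<>~p is F, ~p is F. ✗
w3: []<>~p is T, ~p is F. ✓
Satisfying worlds: {w0, w1, w3}.
So []<>~p | ~p fails at the other 1 world.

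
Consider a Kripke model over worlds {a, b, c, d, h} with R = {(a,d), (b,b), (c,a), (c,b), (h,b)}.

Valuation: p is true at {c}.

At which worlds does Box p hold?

{d}

a: successors {d}; p there: d:F. ✗
b: successors {b}; p there: b:F. ✗
c: successors {a, b}; p there: a:F, b:F. ✗
d: no successors, so Box p holds vacuously. ✓
h: successors {b}; p there: b:F. ✗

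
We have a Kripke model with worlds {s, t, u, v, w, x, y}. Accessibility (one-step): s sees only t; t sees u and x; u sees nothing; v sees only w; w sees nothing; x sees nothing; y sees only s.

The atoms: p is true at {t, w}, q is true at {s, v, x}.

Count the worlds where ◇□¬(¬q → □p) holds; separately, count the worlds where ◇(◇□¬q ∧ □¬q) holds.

3 and 0

For ◇□¬(¬q → □p):
s: successors {t}; □¬(¬q → □p) there: t:F. ✗
t: successors {u, x}; □¬(¬q → □p) there: u:T, x:T. ✓
u: no successors, so ◇□¬(¬q → □p) fails. ✗
v: successors {w}; □¬(¬q → □p) there: w:T. ✓
w: no successors, so ◇□¬(¬q → □p) fails. ✗
x: no successors, so ◇□¬(¬q → □p) fails. ✗
y: successors {s}; □¬(¬q → □p) there: s:T. ✓
— 3 worlds.
For ◇(◇□¬q ∧ □¬q):
s: successors {t}; ◇□¬q ∧ □¬q there: t:F. ✗
t: successors {u, x}; ◇□¬q ∧ □¬q there: u:F, x:F. ✗
u: no successors, so ◇(◇□¬q ∧ □¬q) fails. ✗
v: successors {w}; ◇□¬q ∧ □¬q there: w:F. ✗
w: no successors, so ◇(◇□¬q ∧ □¬q) fails. ✗
x: no successors, so ◇(◇□¬q ∧ □¬q) fails. ✗
y: successors {s}; ◇□¬q ∧ □¬q there: s:F. ✗
— 0 worlds.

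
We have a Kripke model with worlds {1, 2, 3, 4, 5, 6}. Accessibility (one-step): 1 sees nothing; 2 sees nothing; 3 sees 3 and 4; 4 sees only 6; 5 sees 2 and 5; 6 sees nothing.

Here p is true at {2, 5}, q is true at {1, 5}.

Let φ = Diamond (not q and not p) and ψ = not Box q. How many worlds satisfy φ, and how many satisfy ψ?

2 and 3

For Diamond (not q and not p):
1: no successors, so Diamond (not q and not p) fails. ✗
2: no successors, so Diamond (not q and not p) fails. ✗
3: successors {3, 4}; not q and not p there: 3:T, 4:T. ✓
4: successors {6}; not q and not p there: 6:T. ✓
5: successors {2, 5}; not q and not p there: 2:F, 5:F. ✗
6: no successors, so Diamond (not q and not p) fails. ✗
— 2 worlds.
For not Box q:
1: Box q is T. ✗
2: Box q is T. ✗
3: Box q is F. ✓
4: Box q is F. ✓
5: Box q is F. ✓
6: Box q is T. ✗
— 3 worlds.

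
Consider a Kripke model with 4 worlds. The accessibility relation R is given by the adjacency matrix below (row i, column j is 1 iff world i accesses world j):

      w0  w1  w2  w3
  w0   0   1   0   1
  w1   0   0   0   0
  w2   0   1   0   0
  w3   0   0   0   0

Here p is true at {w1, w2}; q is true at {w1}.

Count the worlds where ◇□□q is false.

2

w0: successors {w1, w3}; □□q there: w1:T, w3:T. ✓
w1: no successors, so ◇□□q fails. ✗
w2: successors {w1}; □□q there: w1:T. ✓
w3: no successors, so ◇□□q fails. ✗
Satisfying worlds: {w0, w2}.
So ◇□□q fails at the other 2 worlds.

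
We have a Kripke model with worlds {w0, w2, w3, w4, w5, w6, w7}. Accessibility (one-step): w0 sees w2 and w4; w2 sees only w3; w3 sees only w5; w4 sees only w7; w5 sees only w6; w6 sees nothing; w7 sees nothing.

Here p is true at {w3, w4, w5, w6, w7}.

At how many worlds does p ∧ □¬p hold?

w0: p is F, □¬p is F. ✗
w2: p is F, □¬p is F. ✗
w3: p is T, □¬p is F. ✗
w4: p is T, □¬p is F. ✗
w5: p is T, □¬p is F. ✗
w6: p is T, □¬p is T. ✓
w7: p is T, □¬p is T. ✓
Satisfying worlds: {w6, w7}.

2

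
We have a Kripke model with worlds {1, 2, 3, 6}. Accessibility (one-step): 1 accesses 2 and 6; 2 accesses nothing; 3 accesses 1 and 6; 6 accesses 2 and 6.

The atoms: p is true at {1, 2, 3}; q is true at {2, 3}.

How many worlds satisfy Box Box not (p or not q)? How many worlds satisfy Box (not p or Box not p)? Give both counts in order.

For Box Box not (p or not q):
1: successors {2, 6}; Box not (p or not q) there: 2:T, 6:F. ✗
2: no successors, so Box Box not (p or not q) holds vacuously. ✓
3: successors {1, 6}; Box not (p or not q) there: 1:F, 6:F. ✗
6: successors {2, 6}; Box not (p or not q) there: 2:T, 6:F. ✗
— 1 world.
For Box (not p or Box not p):
1: successors {2, 6}; not p or Box not p there: 2:T, 6:T. ✓
2: no successors, so Box (not p or Box not p) holds vacuously. ✓
3: successors {1, 6}; not p or Box not p there: 1:F, 6:T. ✗
6: successors {2, 6}; not p or Box not p there: 2:T, 6:T. ✓
— 3 worlds.

1 and 3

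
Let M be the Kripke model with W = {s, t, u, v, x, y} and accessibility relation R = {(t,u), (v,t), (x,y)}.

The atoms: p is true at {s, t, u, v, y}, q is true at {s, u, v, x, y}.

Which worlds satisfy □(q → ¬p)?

{s, u, v, y}

s: no successors, so □(q → ¬p) holds vacuously. ✓
t: successors {u}; q → ¬p there: u:F. ✗
u: no successors, so □(q → ¬p) holds vacuously. ✓
v: successors {t}; q → ¬p there: t:T. ✓
x: successors {y}; q → ¬p there: y:F. ✗
y: no successors, so □(q → ¬p) holds vacuously. ✓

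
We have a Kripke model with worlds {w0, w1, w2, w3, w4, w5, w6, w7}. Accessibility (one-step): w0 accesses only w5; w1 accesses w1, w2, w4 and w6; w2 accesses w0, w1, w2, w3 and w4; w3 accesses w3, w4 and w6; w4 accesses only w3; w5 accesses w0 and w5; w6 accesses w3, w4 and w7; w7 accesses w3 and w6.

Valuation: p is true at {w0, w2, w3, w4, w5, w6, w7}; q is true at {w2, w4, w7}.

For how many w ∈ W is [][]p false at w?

w0: successors {w5}; []p there: w5:T. ✓
w1: successors {w1, w2, w4, w6}; []p there: w1:F, w2:F, w4:T, w6:T. ✗
w2: successors {w0, w1, w2, w3, w4}; []p there: w0:T, w1:F, w2:F, w3:T, w4:T. ✗
w3: successors {w3, w4, w6}; []p there: w3:T, w4:T, w6:T. ✓
w4: successors {w3}; []p there: w3:T. ✓
w5: successors {w0, w5}; []p there: w0:T, w5:T. ✓
w6: successors {w3, w4, w7}; []p there: w3:T, w4:T, w7:T. ✓
w7: successors {w3, w6}; []p there: w3:T, w6:T. ✓
Satisfying worlds: {w0, w3, w4, w5, w6, w7}.
So [][]p fails at the other 2 worlds.

2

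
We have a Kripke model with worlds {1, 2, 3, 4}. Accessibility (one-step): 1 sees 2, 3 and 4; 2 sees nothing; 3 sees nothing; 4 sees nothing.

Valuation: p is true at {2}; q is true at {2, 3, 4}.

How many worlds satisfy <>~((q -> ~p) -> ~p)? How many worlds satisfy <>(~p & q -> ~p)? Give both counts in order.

0 and 1

For <>~((q -> ~p) -> ~p):
1: successors {2, 3, 4}; ~((q -> ~p) -> ~p) there: 2:F, 3:F, 4:F. ✗
2: no successors, so <>~((q -> ~p) -> ~p) fails. ✗
3: no successors, so <>~((q -> ~p) -> ~p) fails. ✗
4: no successors, so <>~((q -> ~p) -> ~p) fails. ✗
— 0 worlds.
For <>(~p & q -> ~p):
1: successors {2, 3, 4}; ~p & q -> ~p there: 2:T, 3:T, 4:T. ✓
2: no successors, so <>(~p & q -> ~p) fails. ✗
3: no successors, so <>(~p & q -> ~p) fails. ✗
4: no successors, so <>(~p & q -> ~p) fails. ✗
— 1 world.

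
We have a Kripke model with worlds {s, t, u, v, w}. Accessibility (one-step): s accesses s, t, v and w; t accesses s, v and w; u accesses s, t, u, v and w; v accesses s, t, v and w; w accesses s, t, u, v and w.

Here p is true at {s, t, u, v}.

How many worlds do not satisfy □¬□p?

0

s: successors {s, t, v, w}; ¬□p there: s:T, t:T, v:T, w:T. ✓
t: successors {s, v, w}; ¬□p there: s:T, v:T, w:T. ✓
u: successors {s, t, u, v, w}; ¬□p there: s:T, t:T, u:T, v:T, w:T. ✓
v: successors {s, t, v, w}; ¬□p there: s:T, t:T, v:T, w:T. ✓
w: successors {s, t, u, v, w}; ¬□p there: s:T, t:T, u:T, v:T, w:T. ✓
Satisfying worlds: {s, t, u, v, w}.
So □¬□p fails at the other 0 worlds.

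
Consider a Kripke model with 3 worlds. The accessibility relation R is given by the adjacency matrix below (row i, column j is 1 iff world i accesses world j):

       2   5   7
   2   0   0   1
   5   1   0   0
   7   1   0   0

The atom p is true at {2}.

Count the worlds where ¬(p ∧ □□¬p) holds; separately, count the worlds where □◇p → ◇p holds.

3 and 2

For ¬(p ∧ □□¬p):
2: p ∧ □□¬p is F. ✓
5: p ∧ □□¬p is F. ✓
7: p ∧ □□¬p is F. ✓
— 3 worlds.
For □◇p → ◇p:
2: □◇p is T, ◇p is F. ✗
5: □◇p is F, ◇p is T. ✓
7: □◇p is F, ◇p is T. ✓
— 2 worlds.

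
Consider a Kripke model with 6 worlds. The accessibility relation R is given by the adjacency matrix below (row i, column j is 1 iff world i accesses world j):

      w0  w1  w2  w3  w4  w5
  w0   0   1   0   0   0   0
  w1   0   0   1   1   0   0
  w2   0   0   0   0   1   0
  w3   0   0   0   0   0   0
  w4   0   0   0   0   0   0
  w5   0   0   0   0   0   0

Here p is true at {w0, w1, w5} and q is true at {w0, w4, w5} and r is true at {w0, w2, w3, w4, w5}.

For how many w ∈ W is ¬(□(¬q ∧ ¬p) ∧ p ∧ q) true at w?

5

w0: □(¬q ∧ ¬p) ∧ p ∧ q is F. ✓
w1: □(¬q ∧ ¬p) ∧ p ∧ q is F. ✓
w2: □(¬q ∧ ¬p) ∧ p ∧ q is F. ✓
w3: □(¬q ∧ ¬p) ∧ p ∧ q is F. ✓
w4: □(¬q ∧ ¬p) ∧ p ∧ q is F. ✓
w5: □(¬q ∧ ¬p) ∧ p ∧ q is T. ✗
Satisfying worlds: {w0, w1, w2, w3, w4}.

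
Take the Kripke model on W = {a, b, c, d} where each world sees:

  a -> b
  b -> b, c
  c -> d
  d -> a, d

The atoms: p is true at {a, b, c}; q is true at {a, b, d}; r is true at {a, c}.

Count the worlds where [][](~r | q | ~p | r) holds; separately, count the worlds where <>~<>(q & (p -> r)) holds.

For [][](~r | q | ~p | r):
a: successors {b}; [](~r | q | ~p | r) there: b:T. ✓
b: successors {b, c}; [](~r | q | ~p | r) there: b:T, c:T. ✓
c: successors {d}; [](~r | q | ~p | r) there: d:T. ✓
d: successors {a, d}; [](~r | q | ~p | r) there: a:T, d:T. ✓
— 4 worlds.
For <>~<>(q & (p -> r)):
a: successors {b}; ~<>(q & (p -> r)) there: b:T. ✓
b: successors {b, c}; ~<>(q & (p -> r)) there: b:T, c:F. ✓
c: successors {d}; ~<>(q & (p -> r)) there: d:F. ✗
d: successors {a, d}; ~<>(q & (p -> r)) there: a:T, d:F. ✓
— 3 worlds.

4 and 3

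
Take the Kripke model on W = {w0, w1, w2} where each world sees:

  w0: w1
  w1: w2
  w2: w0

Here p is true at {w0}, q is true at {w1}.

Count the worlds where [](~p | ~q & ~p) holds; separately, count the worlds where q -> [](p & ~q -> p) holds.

2 and 3

For [](~p | ~q & ~p):
w0: successors {w1}; ~p | ~q & ~p there: w1:T. ✓
w1: successors {w2}; ~p | ~q & ~p there: w2:T. ✓
w2: successors {w0}; ~p | ~q & ~p there: w0:F. ✗
— 2 worlds.
For q -> [](p & ~q -> p):
w0: q is F, [](p & ~q -> p) is T. ✓
w1: q is T, [](p & ~q -> p) is T. ✓
w2: q is F, [](p & ~q -> p) is T. ✓
— 3 worlds.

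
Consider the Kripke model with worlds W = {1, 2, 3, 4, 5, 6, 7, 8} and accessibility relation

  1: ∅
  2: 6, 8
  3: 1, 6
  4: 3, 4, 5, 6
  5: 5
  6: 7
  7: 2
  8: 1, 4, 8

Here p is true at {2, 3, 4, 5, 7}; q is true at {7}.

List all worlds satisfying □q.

1: no successors, so □q holds vacuously. ✓
2: successors {6, 8}; q there: 6:F, 8:F. ✗
3: successors {1, 6}; q there: 1:F, 6:F. ✗
4: successors {3, 4, 5, 6}; q there: 3:F, 4:F, 5:F, 6:F. ✗
5: successors {5}; q there: 5:F. ✗
6: successors {7}; q there: 7:T. ✓
7: successors {2}; q there: 2:F. ✗
8: successors {1, 4, 8}; q there: 1:F, 4:F, 8:F. ✗

{1, 6}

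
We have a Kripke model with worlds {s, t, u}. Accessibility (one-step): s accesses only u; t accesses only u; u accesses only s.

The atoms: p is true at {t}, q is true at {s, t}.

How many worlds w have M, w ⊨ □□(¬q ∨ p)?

1

s: successors {u}; □(¬q ∨ p) there: u:F. ✗
t: successors {u}; □(¬q ∨ p) there: u:F. ✗
u: successors {s}; □(¬q ∨ p) there: s:T. ✓
Satisfying worlds: {u}.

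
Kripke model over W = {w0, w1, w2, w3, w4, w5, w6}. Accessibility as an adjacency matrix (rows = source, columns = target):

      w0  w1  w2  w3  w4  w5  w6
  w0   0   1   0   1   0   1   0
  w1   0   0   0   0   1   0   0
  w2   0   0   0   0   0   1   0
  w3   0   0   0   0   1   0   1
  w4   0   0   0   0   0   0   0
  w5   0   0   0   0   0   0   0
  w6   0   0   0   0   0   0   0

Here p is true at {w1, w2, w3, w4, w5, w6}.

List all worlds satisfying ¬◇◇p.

{w1, w2, w3, w4, w5, w6}

w0: ◇◇p is T. ✗
w1: ◇◇p is F. ✓
w2: ◇◇p is F. ✓
w3: ◇◇p is F. ✓
w4: ◇◇p is F. ✓
w5: ◇◇p is F. ✓
w6: ◇◇p is F. ✓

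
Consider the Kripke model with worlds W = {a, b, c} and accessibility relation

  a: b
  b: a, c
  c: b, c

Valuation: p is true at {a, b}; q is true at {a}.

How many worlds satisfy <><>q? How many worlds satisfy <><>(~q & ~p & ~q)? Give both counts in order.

For <><>q:
a: successors {b}; <>q there: b:T. ✓
b: successors {a, c}; <>q there: a:F, c:F. ✗
c: successors {b, c}; <>q there: b:T, c:F. ✓
— 2 worlds.
For <><>(~q & ~p & ~q):
a: successors {b}; <>(~q & ~p & ~q) there: b:T. ✓
b: successors {a, c}; <>(~q & ~p & ~q) there: a:F, c:T. ✓
c: successors {b, c}; <>(~q & ~p & ~q) there: b:T, c:T. ✓
— 3 worlds.

2 and 3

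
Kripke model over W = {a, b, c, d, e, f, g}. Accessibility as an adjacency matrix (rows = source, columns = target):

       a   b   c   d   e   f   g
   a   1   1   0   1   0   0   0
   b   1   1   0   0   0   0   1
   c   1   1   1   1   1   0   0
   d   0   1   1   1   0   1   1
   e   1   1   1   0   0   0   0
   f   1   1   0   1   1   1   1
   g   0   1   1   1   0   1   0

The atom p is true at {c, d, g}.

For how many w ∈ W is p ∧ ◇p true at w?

a: p is F, ◇p is T. ✗
b: p is F, ◇p is T. ✗
c: p is T, ◇p is T. ✓
d: p is T, ◇p is T. ✓
e: p is F, ◇p is T. ✗
f: p is F, ◇p is T. ✗
g: p is T, ◇p is T. ✓
Satisfying worlds: {c, d, g}.

3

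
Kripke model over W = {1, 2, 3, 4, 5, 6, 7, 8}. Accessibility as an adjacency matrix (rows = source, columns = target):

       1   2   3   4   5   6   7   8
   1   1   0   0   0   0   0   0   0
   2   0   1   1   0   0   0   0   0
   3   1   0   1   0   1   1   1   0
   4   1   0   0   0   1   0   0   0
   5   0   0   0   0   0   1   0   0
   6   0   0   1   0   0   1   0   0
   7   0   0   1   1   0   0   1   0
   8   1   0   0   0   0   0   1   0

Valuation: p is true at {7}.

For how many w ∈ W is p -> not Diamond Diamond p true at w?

1: p is F, not Diamond Diamond p is T. ✓
2: p is F, not Diamond Diamond p is F. ✓
3: p is F, not Diamond Diamond p is F. ✓
4: p is F, not Diamond Diamond p is T. ✓
5: p is F, not Diamond Diamond p is T. ✓
6: p is F, not Diamond Diamond p is F. ✓
7: p is T, not Diamond Diamond p is F. ✗
8: p is F, not Diamond Diamond p is F. ✓
Satisfying worlds: {1, 2, 3, 4, 5, 6, 8}.

7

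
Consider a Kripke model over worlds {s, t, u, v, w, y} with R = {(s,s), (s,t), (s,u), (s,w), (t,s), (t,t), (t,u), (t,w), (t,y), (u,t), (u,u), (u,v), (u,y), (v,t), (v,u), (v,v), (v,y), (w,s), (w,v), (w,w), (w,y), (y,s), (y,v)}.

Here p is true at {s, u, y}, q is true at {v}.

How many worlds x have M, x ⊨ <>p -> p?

s: <>p is T, p is T. ✓
t: <>p is T, p is F. ✗
u: <>p is T, p is T. ✓
v: <>p is T, p is F. ✗
w: <>p is T, p is F. ✗
y: <>p is T, p is T. ✓
Satisfying worlds: {s, u, y}.

3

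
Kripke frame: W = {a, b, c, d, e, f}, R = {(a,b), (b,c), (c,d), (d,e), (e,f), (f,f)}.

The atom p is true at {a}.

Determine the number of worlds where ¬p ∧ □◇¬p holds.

5

a: ¬p is F, □◇¬p is T. ✗
b: ¬p is T, □◇¬p is T. ✓
c: ¬p is T, □◇¬p is T. ✓
d: ¬p is T, □◇¬p is T. ✓
e: ¬p is T, □◇¬p is T. ✓
f: ¬p is T, □◇¬p is T. ✓
Satisfying worlds: {b, c, d, e, f}.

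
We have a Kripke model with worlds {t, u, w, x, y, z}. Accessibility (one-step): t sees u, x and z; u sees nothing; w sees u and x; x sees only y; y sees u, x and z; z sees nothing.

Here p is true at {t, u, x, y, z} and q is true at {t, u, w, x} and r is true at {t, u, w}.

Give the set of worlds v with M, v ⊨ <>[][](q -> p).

{t, w, x, y}

t: successors {u, x, z}; [][](q -> p) there: u:T, x:T, z:T. ✓
u: no successors, so <>[][](q -> p) fails. ✗
w: successors {u, x}; [][](q -> p) there: u:T, x:T. ✓
x: successors {y}; [][](q -> p) there: y:T. ✓
y: successors {u, x, z}; [][](q -> p) there: u:T, x:T, z:T. ✓
z: no successors, so <>[][](q -> p) fails. ✗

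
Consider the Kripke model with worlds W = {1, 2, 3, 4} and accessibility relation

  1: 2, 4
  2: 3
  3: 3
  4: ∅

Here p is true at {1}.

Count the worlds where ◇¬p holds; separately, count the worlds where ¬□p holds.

For ◇¬p:
1: successors {2, 4}; ¬p there: 2:T, 4:T. ✓
2: successors {3}; ¬p there: 3:T. ✓
3: successors {3}; ¬p there: 3:T. ✓
4: no successors, so ◇¬p fails. ✗
— 3 worlds.
For ¬□p:
1: □p is F. ✓
2: □p is F. ✓
3: □p is F. ✓
4: □p is T. ✗
— 3 worlds.

3 and 3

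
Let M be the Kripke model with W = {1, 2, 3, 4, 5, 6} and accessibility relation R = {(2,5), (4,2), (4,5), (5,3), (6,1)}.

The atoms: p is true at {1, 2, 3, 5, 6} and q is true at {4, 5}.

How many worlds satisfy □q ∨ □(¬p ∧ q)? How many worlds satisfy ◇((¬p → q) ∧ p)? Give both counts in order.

For □q ∨ □(¬p ∧ q):
1: □q is T, □(¬p ∧ q) is T. ✓
2: □q is T, □(¬p ∧ q) is F. ✓
3: □q is T, □(¬p ∧ q) is T. ✓
4: □q is F, □(¬p ∧ q) is F. ✗
5: □q is F, □(¬p ∧ q) is F. ✗
6: □q is F, □(¬p ∧ q) is F. ✗
— 3 worlds.
For ◇((¬p → q) ∧ p):
1: no successors, so ◇((¬p → q) ∧ p) fails. ✗
2: successors {5}; (¬p → q) ∧ p there: 5:T. ✓
3: no successors, so ◇((¬p → q) ∧ p) fails. ✗
4: successors {2, 5}; (¬p → q) ∧ p there: 2:T, 5:T. ✓
5: successors {3}; (¬p → q) ∧ p there: 3:T. ✓
6: successors {1}; (¬p → q) ∧ p there: 1:T. ✓
— 4 worlds.

3 and 4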